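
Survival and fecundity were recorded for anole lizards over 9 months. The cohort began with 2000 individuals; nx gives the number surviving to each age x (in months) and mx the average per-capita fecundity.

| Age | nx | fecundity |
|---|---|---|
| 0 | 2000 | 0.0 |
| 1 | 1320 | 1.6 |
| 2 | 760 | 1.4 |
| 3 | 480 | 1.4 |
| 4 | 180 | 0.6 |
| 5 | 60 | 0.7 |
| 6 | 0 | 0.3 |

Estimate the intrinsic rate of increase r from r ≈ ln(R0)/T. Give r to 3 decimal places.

lx = nx/n0 = nx/2000: 1, 0.66, 0.38, 0.24, 0.09, 0.03, 0
R0 = Σ lx·mx = 0 + 1.056 + 0.532 + 0.336 + 0.054 + 0.021 + 0 = 1.999
Σ x·lx·mx = 3.449; T = 3.449/1.999 = 1.72536…
r ≈ ln(R0)/T = ln(1.999)/1.72536… = 0.40145… → 0.401

0.401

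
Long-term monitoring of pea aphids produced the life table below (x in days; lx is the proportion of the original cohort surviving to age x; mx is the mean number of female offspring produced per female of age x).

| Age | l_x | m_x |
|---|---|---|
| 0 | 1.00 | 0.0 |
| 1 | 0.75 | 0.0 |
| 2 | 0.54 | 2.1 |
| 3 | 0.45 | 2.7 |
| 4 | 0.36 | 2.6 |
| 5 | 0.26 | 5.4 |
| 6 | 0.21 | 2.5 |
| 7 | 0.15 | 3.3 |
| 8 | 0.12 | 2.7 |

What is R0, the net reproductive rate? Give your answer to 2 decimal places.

6.03

lx·mx by age: 0, 0, 1.134, 1.215, 0.936, 1.404, 0.525, 0.495, 0.324
R0 = Σ lx·mx = 6.033 → 6.03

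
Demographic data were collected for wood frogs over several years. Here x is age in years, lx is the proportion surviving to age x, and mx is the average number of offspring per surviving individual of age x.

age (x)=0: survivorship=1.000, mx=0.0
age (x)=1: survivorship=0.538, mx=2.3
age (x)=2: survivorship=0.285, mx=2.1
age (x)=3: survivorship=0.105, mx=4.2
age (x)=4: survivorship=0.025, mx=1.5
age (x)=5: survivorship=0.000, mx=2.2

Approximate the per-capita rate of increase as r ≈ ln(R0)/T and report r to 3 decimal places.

0.497

R0 = Σ lx·mx = 0 + 1.2374 + 0.5985 + 0.441 + 0.0375 + 0 = 2.3144
Σ x·lx·mx = 3.9074; T = 3.9074/2.3144 = 1.6883…
r ≈ ln(R0)/T = ln(2.3144)/1.6883… = 0.49704… → 0.497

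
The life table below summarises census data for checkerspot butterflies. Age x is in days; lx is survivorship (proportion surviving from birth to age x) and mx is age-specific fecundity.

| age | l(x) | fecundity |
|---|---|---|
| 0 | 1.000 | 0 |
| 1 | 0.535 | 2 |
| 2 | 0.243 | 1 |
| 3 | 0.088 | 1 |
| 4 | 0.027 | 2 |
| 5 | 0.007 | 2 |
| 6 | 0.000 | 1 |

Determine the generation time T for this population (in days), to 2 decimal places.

1.43

lx·mx: 0, 1.07, 0.243, 0.088, 0.054, 0.014, 0 → R0 = 1.469
x·lx·mx: 0, 1.07, 0.486, 0.264, 0.216, 0.07, 0 → Σ = 2.106
T = 2.106 / 1.469 = 1.433628… → 1.43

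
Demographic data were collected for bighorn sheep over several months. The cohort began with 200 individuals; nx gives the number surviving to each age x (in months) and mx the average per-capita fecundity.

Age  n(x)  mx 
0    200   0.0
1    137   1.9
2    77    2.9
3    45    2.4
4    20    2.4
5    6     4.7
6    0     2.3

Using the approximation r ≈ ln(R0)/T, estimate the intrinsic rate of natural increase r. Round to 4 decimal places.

0.5903

lx = nx/n0 = nx/200: 1, 0.685, 0.385, 0.225, 0.1, 0.03, 0
R0 = Σ lx·mx = 0 + 1.3015 + 1.1165 + 0.54 + 0.24 + 0.141 + 0 = 3.339
Σ x·lx·mx = 6.8195; T = 6.8195/3.339 = 2.04238…
r ≈ ln(R0)/T = ln(3.339)/2.04238… = 0.590327… → 0.5903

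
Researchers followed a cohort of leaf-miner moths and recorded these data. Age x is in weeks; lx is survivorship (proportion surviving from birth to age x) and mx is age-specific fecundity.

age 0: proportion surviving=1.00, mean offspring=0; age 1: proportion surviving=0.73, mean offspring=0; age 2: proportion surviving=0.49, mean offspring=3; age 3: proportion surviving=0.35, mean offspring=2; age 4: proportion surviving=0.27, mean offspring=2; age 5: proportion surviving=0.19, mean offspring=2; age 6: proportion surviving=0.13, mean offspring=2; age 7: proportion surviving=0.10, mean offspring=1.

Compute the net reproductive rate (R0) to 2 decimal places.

3.45

lx·mx by age: 0, 0, 1.47, 0.7, 0.54, 0.38, 0.26, 0.1
R0 = Σ lx·mx = 3.45 → 3.45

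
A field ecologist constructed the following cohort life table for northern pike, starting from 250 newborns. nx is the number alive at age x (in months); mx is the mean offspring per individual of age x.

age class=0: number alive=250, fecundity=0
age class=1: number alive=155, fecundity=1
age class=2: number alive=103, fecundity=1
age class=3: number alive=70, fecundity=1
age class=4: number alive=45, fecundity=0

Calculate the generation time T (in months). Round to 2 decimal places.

1.74

lx = nx/n0 = nx/250: 1, 0.62, 0.412, 0.28, 0.18
lx·mx: 0, 0.62, 0.412, 0.28, 0 → R0 = 1.312
x·lx·mx: 0, 0.62, 0.824, 0.84, 0 → Σ = 2.284
T = 2.284 / 1.312 = 1.740854… → 1.74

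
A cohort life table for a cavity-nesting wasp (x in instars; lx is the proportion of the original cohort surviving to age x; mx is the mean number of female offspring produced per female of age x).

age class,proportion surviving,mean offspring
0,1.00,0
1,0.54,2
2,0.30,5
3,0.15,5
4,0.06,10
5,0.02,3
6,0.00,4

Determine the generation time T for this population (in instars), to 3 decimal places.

2.263

lx·mx: 0, 1.08, 1.5, 0.75, 0.6, 0.06, 0 → R0 = 3.99
x·lx·mx: 0, 1.08, 3, 2.25, 2.4, 0.3, 0 → Σ = 9.03
T = 9.03 / 3.99 = 2.263158… → 2.263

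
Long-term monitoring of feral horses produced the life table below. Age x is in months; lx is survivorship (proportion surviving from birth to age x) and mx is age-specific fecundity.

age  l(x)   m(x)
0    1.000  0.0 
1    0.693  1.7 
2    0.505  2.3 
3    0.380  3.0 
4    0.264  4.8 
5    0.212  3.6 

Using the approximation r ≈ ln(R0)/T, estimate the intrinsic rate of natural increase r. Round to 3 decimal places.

0.595

R0 = Σ lx·mx = 0 + 1.1781 + 1.1615 + 1.14 + 1.2672 + 0.7632 = 5.51
Σ x·lx·mx = 15.8059; T = 15.8059/5.51 = 2.86858…
r ≈ ln(R0)/T = ln(5.51)/2.86858… = 0.59492… → 0.595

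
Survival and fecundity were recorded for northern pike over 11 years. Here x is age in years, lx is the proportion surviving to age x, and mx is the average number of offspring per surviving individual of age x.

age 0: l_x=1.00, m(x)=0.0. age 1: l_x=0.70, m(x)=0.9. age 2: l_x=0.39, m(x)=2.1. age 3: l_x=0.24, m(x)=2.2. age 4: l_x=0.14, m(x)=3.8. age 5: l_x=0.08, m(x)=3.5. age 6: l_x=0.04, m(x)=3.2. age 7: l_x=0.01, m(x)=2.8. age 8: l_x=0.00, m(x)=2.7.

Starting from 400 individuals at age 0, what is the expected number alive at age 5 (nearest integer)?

Expected survivors = N0 · l_5 = 400 × 0.08 = 32 → 32

32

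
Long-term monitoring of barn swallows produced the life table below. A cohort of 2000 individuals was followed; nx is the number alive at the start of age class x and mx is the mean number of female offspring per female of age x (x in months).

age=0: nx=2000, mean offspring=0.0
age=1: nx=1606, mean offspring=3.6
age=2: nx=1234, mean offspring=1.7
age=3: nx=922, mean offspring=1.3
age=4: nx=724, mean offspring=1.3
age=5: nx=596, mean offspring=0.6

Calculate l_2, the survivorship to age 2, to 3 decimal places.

l_2 = n_2/n_0 = 1234/2000 = 0.617 → 0.617

0.617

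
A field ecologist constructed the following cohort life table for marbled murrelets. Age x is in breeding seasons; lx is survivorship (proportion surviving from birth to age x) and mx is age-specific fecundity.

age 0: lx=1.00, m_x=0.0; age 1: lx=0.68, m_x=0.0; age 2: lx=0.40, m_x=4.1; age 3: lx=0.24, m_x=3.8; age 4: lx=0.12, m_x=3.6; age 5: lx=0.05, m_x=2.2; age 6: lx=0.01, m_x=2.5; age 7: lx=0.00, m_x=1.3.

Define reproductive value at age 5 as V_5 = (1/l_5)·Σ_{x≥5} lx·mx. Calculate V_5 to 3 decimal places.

2.700

lx·mx for x ≥ 5: 0.11, 0.025, 0 → sum = 0.135
V_5 = 0.135 / l_5 = 0.135 / 0.05 = 2.7 → 2.700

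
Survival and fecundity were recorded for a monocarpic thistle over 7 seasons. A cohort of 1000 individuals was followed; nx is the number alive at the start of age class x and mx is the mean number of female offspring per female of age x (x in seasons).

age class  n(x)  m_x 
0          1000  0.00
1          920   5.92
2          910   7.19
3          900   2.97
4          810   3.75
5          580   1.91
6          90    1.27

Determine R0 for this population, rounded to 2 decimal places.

lx = nx/n0 = nx/1000: 1, 0.92, 0.91, 0.9, 0.81, 0.58, 0.09
lx·mx by age: 0, 5.4464, 6.5429, 2.673, 3.0375, 1.1078, 0.1143
R0 = Σ lx·mx = 18.9219 → 18.92

18.92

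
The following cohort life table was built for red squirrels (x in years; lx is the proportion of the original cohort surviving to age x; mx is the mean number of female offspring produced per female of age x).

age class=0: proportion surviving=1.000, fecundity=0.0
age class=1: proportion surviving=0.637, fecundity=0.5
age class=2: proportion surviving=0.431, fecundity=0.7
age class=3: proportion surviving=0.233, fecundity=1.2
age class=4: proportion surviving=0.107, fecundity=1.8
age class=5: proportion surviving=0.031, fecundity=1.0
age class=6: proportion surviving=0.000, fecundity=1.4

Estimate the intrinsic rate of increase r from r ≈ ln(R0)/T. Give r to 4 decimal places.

R0 = Σ lx·mx = 0 + 0.3185 + 0.3017 + 0.2796 + 0.1926 + 0.031 + 0 = 1.1234
Σ x·lx·mx = 2.6861; T = 2.6861/1.1234 = 2.39105…
r ≈ ln(R0)/T = ln(1.1234)/2.39105… = 0.048665… → 0.0487

0.0487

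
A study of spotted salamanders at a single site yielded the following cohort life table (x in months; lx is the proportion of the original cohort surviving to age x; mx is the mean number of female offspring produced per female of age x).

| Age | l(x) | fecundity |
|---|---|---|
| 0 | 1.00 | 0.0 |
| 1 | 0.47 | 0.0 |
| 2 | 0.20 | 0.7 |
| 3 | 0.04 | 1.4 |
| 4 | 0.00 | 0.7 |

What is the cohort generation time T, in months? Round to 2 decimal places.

2.29

lx·mx: 0, 0, 0.14, 0.056, 0 → R0 = 0.196
x·lx·mx: 0, 0, 0.28, 0.168, 0 → Σ = 0.448
T = 0.448 / 0.196 = 2.285714… → 2.29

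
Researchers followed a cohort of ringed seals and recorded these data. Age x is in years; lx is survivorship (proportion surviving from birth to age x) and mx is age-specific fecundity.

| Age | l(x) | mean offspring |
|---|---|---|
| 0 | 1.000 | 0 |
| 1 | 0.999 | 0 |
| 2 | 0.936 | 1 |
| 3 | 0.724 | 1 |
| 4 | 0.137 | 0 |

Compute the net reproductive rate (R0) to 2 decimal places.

lx·mx by age: 0, 0, 0.936, 0.724, 0
R0 = Σ lx·mx = 1.66 → 1.66

1.66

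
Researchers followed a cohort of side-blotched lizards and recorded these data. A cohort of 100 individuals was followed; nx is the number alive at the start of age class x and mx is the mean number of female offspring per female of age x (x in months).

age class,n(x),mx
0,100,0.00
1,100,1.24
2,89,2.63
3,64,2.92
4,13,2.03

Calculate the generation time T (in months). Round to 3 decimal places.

lx = nx/n0 = nx/100: 1, 1, 0.89, 0.64, 0.13
lx·mx: 0, 1.24, 2.3407, 1.8688, 0.2639 → R0 = 5.7134
x·lx·mx: 0, 1.24, 4.6814, 5.6064, 1.0556 → Σ = 12.5834
T = 12.5834 / 5.7134 = 2.202436… → 2.202

2.202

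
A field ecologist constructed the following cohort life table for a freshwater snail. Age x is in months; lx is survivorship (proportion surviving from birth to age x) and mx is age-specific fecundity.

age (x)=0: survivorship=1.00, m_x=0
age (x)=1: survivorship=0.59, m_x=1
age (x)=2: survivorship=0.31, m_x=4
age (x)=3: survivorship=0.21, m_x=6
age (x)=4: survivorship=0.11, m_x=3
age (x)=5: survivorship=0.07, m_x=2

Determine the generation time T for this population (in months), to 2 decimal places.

2.49

lx·mx: 0, 0.59, 1.24, 1.26, 0.33, 0.14 → R0 = 3.56
x·lx·mx: 0, 0.59, 2.48, 3.78, 1.32, 0.7 → Σ = 8.87
T = 8.87 / 3.56 = 2.491573… → 2.49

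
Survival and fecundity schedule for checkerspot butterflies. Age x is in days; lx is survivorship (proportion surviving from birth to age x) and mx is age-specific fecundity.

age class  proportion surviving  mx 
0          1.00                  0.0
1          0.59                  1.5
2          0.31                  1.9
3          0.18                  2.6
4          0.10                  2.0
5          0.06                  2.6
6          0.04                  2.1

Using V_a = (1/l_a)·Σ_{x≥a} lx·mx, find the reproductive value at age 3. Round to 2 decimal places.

lx·mx for x ≥ 3: 0.468, 0.2, 0.156, 0.084 → sum = 0.908
V_3 = 0.908 / l_3 = 0.908 / 0.18 = 5.044444… → 5.04

5.04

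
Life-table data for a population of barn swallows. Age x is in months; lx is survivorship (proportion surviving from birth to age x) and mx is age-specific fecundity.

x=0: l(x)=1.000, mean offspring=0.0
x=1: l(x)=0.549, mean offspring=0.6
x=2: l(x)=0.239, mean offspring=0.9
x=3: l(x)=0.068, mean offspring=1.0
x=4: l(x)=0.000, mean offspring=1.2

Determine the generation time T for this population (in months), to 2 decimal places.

1.57

lx·mx: 0, 0.3294, 0.2151, 0.068, 0 → R0 = 0.6125
x·lx·mx: 0, 0.3294, 0.4302, 0.204, 0 → Σ = 0.9636
T = 0.9636 / 0.6125 = 1.573224… → 1.57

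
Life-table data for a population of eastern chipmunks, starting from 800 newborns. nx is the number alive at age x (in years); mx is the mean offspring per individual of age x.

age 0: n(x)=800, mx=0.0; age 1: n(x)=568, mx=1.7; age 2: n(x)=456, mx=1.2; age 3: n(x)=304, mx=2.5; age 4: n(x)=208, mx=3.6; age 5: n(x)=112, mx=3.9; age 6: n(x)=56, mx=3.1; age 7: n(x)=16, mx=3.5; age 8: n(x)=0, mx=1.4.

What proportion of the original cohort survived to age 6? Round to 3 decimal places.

l_6 = n_6/n_0 = 56/800 = 0.07 → 0.070

0.070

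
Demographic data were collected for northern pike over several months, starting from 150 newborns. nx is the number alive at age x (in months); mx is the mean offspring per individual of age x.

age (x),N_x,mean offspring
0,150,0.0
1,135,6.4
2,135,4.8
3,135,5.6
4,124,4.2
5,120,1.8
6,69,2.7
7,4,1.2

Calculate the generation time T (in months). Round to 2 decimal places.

lx = nx/n0 = nx/150: 1, 0.9, 0.9, 0.9, 0.82667…, 0.8, 0.46, 0.02667…
lx·mx: 0, 5.76, 4.32, 5.04, 3.472…, 1.44, 1.242, 0.032… → R0 = 21.306…
x·lx·mx: 0, 5.76, 8.64, 15.12, 13.888…, 7.2, 7.452, 0.224… → Σ = 58.284…
T = 58.284… / 21.306… = 2.735567… → 2.74

2.74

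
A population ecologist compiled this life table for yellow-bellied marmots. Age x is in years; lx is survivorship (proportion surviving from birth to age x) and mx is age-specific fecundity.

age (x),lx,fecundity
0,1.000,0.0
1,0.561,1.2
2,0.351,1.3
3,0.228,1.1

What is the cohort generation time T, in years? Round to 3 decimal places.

1.694

lx·mx: 0, 0.6732, 0.4563, 0.2508 → R0 = 1.3803
x·lx·mx: 0, 0.6732, 0.9126, 0.7524 → Σ = 2.3382
T = 2.3382 / 1.3803 = 1.69398… → 1.694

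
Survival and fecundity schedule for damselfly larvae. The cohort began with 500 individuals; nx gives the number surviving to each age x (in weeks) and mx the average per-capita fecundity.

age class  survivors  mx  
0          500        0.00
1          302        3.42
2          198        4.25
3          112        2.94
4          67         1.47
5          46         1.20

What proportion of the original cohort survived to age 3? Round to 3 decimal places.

0.224

l_3 = n_3/n_0 = 112/500 = 0.224 → 0.224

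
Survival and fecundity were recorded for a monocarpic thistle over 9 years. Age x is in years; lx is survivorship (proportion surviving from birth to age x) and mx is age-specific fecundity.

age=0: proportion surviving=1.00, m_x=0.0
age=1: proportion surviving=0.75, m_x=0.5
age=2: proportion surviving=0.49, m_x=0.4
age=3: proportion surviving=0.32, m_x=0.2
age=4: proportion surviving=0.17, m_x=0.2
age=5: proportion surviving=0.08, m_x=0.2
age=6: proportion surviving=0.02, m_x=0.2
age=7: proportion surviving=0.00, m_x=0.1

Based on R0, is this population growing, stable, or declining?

R0 = Σ lx·mx = 0 + 0.375 + 0.196 + 0.064 + 0.034 + 0.016 + 0.004 + 0 = 0.689
R0 < 1, so the population is declining.

declining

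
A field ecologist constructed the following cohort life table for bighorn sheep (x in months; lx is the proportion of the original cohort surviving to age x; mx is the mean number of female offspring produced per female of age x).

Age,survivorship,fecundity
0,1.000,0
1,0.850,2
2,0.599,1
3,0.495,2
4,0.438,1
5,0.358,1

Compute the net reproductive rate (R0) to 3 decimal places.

4.085

lx·mx by age: 0, 1.7, 0.599, 0.99, 0.438, 0.358
R0 = Σ lx·mx = 4.085 → 4.085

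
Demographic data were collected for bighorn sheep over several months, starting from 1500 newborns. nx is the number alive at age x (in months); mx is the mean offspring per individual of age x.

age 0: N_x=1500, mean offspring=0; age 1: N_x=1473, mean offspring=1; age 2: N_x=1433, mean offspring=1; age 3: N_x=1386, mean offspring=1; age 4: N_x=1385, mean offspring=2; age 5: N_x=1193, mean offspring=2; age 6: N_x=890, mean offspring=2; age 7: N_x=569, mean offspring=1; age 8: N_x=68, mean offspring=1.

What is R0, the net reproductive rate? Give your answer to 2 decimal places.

lx = nx/n0 = nx/1500: 1, 0.982, 0.95533…, 0.924, 0.92333…, 0.79533…, 0.59333…, 0.37933…, 0.04533…
lx·mx by age: 0, 0.982, 0.955333…, 0.924, 1.846667…, 1.590667…, 1.186667…, 0.379333…, 0.045333…
R0 = Σ lx·mx = 7.91… → 7.91

7.91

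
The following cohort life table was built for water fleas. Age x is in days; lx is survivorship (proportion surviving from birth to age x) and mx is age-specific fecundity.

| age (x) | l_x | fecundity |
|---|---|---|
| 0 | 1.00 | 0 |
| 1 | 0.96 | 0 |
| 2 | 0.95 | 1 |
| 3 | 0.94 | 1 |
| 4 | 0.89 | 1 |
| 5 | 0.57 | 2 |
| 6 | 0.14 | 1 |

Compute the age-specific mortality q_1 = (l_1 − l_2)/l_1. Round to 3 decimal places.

0.010

q_1 = (l_1 − l_2) / l_1 = (0.96 − 0.95) / 0.96
     = 0.01 / 0.96 = 0.010417… → 0.010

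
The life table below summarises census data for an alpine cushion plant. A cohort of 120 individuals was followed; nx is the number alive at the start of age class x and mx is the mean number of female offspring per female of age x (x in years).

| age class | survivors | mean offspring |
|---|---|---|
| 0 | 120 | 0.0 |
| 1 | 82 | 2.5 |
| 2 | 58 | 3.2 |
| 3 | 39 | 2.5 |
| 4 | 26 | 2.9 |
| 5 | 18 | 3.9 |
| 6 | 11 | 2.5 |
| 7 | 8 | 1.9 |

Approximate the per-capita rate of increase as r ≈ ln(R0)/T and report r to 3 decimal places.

lx = nx/n0 = nx/120: 1, 0.68333…, 0.48333…, 0.325, 0.21667…, 0.15, 0.09167…, 0.06667…
R0 = Σ lx·mx = 0 + 1.70833… + 1.54667… + 0.8125 + 0.62833… + 0.585 + 0.22917… + 0.12667… = 5.636667…
Σ x·lx·mx = 14.939167…; T = 14.939167…/5.636667… = 2.65035…
r ≈ ln(R0)/T = ln(5.636667…)/2.65035… = 0.65248… → 0.652

0.652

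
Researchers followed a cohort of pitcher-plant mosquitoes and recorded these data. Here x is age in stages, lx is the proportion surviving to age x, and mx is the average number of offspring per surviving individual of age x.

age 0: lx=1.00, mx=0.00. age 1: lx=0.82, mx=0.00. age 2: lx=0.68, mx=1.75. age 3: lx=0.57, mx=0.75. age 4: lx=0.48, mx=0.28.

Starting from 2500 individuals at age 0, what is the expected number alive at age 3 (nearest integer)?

1425

Expected survivors = N0 · l_3 = 2500 × 0.57 = 1425 → 1425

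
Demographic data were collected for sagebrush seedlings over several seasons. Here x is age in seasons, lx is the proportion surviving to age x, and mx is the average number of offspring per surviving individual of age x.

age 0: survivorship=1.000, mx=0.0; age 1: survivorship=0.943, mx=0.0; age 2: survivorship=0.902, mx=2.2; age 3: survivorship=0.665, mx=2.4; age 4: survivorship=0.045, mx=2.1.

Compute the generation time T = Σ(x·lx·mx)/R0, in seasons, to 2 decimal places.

2.49

lx·mx: 0, 0, 1.9844, 1.596, 0.0945 → R0 = 3.6749
x·lx·mx: 0, 0, 3.9688, 4.788, 0.378 → Σ = 9.1348
T = 9.1348 / 3.6749 = 2.485728… → 2.49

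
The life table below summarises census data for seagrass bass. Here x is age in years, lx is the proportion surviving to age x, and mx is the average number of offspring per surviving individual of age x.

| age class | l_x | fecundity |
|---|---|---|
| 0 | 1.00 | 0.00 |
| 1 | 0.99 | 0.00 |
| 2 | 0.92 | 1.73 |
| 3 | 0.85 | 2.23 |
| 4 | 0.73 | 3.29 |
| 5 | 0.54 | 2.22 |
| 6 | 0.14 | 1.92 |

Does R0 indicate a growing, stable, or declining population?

R0 = Σ lx·mx = 0 + 0 + 1.5916 + 1.8955 + 2.4017 + 1.1988 + 0.2688 = 7.3564
R0 > 1, so the population is growing.

growing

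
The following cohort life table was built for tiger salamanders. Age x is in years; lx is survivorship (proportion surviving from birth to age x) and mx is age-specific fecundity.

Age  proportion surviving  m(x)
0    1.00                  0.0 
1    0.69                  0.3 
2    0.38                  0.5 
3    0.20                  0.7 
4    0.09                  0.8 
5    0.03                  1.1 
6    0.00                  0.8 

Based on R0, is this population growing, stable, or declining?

declining

R0 = Σ lx·mx = 0 + 0.207 + 0.19 + 0.14 + 0.072 + 0.033 + 0 = 0.642
R0 < 1, so the population is declining.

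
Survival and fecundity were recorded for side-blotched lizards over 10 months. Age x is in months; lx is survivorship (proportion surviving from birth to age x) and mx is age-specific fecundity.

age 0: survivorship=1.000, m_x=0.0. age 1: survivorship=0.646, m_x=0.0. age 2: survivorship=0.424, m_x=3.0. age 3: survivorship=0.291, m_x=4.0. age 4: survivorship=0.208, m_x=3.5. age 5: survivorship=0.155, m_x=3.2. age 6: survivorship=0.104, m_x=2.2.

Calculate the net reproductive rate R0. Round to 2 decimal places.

3.89

lx·mx by age: 0, 0, 1.272, 1.164, 0.728, 0.496, 0.2288
R0 = Σ lx·mx = 3.8888 → 3.89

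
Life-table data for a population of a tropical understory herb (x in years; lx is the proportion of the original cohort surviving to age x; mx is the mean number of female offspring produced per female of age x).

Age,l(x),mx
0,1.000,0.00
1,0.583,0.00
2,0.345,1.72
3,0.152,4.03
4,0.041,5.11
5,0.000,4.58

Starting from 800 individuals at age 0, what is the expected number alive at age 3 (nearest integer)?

122

Expected survivors = N0 · l_3 = 800 × 0.152 = 121.6 → 122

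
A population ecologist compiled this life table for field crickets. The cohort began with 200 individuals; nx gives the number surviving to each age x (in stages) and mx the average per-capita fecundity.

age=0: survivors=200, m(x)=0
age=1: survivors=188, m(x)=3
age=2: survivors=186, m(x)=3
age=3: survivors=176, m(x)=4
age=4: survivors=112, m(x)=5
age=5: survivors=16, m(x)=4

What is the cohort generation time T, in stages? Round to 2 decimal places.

lx = nx/n0 = nx/200: 1, 0.94, 0.93, 0.88, 0.56, 0.08
lx·mx: 0, 2.82, 2.79, 3.52, 2.8, 0.32 → R0 = 12.25
x·lx·mx: 0, 2.82, 5.58, 10.56, 11.2, 1.6 → Σ = 31.76
T = 31.76 / 12.25 = 2.592653… → 2.59

2.59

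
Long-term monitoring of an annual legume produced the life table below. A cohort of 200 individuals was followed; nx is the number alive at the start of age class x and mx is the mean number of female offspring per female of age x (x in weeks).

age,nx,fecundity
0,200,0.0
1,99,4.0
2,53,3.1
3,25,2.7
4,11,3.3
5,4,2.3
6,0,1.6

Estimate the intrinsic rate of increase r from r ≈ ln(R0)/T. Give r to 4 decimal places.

0.7308

lx = nx/n0 = nx/200: 1, 0.495, 0.265, 0.125, 0.055, 0.02, 0
R0 = Σ lx·mx = 0 + 1.98 + 0.8215 + 0.3375 + 0.1815 + 0.046 + 0 = 3.3665
Σ x·lx·mx = 5.5915; T = 5.5915/3.3665 = 1.66092…
r ≈ ln(R0)/T = ln(3.3665)/1.66092… = 0.730842… → 0.7308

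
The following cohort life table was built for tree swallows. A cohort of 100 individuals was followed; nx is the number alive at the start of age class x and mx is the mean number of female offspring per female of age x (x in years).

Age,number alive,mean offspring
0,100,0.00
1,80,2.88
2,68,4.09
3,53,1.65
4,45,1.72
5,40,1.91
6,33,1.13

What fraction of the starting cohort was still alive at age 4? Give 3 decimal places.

l_4 = n_4/n_0 = 45/100 = 0.45 → 0.450

0.450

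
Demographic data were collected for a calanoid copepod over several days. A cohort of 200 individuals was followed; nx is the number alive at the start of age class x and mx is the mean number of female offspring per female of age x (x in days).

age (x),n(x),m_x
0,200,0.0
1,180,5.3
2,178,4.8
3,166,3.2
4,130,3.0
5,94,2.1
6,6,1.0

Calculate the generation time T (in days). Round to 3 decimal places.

lx = nx/n0 = nx/200: 1, 0.9, 0.89, 0.83, 0.65, 0.47, 0.03
lx·mx: 0, 4.77, 4.272, 2.656, 1.95, 0.987, 0.03 → R0 = 14.665
x·lx·mx: 0, 4.77, 8.544, 7.968, 7.8, 4.935, 0.18 → Σ = 34.197
T = 34.197 / 14.665 = 2.331879… → 2.332

2.332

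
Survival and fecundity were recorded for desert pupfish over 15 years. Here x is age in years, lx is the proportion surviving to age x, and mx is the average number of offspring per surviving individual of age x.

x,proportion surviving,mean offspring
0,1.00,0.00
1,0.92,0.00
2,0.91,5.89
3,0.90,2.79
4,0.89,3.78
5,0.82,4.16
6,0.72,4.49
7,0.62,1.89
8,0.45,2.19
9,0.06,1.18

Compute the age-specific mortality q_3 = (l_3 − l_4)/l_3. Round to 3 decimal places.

q_3 = (l_3 − l_4) / l_3 = (0.9 − 0.89) / 0.9
     = 0.01 / 0.9 = 0.011111… → 0.011

0.011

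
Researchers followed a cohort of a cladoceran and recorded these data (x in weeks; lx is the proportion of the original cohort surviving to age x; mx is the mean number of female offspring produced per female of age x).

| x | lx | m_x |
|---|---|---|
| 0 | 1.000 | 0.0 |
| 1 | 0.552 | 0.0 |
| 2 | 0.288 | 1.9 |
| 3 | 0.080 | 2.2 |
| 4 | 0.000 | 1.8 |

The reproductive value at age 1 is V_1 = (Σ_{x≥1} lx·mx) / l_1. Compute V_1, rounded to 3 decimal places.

1.310

lx·mx for x ≥ 1: 0, 0.5472, 0.176, 0 → sum = 0.7232
V_1 = 0.7232 / l_1 = 0.7232 / 0.552 = 1.310145… → 1.310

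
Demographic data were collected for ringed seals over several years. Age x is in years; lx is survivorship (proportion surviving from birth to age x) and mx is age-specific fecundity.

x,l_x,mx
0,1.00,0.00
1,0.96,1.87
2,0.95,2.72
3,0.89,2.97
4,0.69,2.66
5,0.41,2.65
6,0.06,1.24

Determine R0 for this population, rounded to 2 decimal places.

10.02

lx·mx by age: 0, 1.7952, 2.584, 2.6433, 1.8354, 1.0865, 0.0744
R0 = Σ lx·mx = 10.0188 → 10.02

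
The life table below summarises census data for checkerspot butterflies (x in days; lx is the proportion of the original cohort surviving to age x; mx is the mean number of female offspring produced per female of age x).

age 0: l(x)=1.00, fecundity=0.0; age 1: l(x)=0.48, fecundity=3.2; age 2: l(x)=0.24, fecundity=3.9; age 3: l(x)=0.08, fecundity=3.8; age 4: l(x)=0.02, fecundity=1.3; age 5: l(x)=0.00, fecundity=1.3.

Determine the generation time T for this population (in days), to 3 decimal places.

lx·mx: 0, 1.536, 0.936, 0.304, 0.026, 0 → R0 = 2.802
x·lx·mx: 0, 1.536, 1.872, 0.912, 0.104, 0 → Σ = 4.424
T = 4.424 / 2.802 = 1.578872… → 1.579

1.579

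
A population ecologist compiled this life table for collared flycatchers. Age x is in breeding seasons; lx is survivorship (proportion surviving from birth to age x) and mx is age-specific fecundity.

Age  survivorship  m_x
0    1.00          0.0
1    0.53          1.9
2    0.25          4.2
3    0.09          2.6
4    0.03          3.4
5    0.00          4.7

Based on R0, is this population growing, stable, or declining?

R0 = Σ lx·mx = 0 + 1.007 + 1.05 + 0.234 + 0.102 + 0 = 2.393
R0 > 1, so the population is growing.

growing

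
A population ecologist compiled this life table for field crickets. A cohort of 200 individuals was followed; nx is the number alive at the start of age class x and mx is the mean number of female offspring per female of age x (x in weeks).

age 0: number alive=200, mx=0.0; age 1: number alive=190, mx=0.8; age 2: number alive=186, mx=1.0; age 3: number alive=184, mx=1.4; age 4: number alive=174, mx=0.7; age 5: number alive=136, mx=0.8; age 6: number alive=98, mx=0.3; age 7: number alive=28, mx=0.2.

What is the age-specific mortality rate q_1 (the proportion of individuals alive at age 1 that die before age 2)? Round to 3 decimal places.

lx = nx/n0 = nx/200: 1, 0.95, 0.93, 0.92, 0.87, 0.68, 0.49, 0.14
q_1 = (l_1 − l_2) / l_1 = (0.95 − 0.93) / 0.95
     = 0.02 / 0.95 = 0.021053… → 0.021

0.021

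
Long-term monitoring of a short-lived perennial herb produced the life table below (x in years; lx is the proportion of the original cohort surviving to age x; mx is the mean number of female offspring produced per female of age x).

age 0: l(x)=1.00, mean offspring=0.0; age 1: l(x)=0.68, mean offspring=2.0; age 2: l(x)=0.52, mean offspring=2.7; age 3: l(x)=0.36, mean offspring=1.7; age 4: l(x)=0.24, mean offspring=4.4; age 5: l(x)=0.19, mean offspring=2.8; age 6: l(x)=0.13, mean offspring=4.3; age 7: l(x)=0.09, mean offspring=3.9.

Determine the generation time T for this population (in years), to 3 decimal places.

3.183

lx·mx: 0, 1.36, 1.404, 0.612, 1.056, 0.532, 0.559, 0.351 → R0 = 5.874
x·lx·mx: 0, 1.36, 2.808, 1.836, 4.224, 2.66, 3.354, 2.457 → Σ = 18.699
T = 18.699 / 5.874 = 3.18335… → 3.183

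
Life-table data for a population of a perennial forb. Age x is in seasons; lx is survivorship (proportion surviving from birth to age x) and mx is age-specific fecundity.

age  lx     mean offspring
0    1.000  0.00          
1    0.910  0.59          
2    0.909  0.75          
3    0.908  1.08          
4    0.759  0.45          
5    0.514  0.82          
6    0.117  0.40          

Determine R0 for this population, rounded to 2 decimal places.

3.01

lx·mx by age: 0, 0.5369, 0.68175, 0.98064, 0.34155, 0.42148, 0.0468
R0 = Σ lx·mx = 3.00912 → 3.01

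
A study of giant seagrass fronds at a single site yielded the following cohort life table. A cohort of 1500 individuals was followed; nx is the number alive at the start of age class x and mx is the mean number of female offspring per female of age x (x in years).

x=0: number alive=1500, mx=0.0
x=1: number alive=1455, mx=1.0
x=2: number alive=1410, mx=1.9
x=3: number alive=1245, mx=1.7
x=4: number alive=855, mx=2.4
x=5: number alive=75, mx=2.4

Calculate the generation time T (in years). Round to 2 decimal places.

lx = nx/n0 = nx/1500: 1, 0.97, 0.94, 0.83, 0.57, 0.05
lx·mx: 0, 0.97, 1.786, 1.411, 1.368, 0.12 → R0 = 5.655
x·lx·mx: 0, 0.97, 3.572, 4.233, 5.472, 0.6 → Σ = 14.847
T = 14.847 / 5.655 = 2.625464… → 2.63

2.63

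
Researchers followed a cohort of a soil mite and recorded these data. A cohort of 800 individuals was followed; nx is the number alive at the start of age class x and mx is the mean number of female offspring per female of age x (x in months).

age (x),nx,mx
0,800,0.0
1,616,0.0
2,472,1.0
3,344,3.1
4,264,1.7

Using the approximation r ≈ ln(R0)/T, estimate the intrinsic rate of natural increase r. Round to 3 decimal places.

0.304

lx = nx/n0 = nx/800: 1, 0.77, 0.59, 0.43, 0.33
R0 = Σ lx·mx = 0 + 0 + 0.59 + 1.333 + 0.561 = 2.484
Σ x·lx·mx = 7.423; T = 7.423/2.484 = 2.98833…
r ≈ ln(R0)/T = ln(2.484)/2.98833… = 0.30447… → 0.304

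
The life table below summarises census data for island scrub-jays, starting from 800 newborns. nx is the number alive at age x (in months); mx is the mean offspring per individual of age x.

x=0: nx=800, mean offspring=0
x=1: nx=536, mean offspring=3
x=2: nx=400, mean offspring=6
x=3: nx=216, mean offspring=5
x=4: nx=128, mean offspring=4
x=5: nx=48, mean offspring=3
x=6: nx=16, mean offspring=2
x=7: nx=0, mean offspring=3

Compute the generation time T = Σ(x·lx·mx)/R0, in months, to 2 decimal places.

2.18

lx = nx/n0 = nx/800: 1, 0.67, 0.5, 0.27, 0.16, 0.06, 0.02, 0
lx·mx: 0, 2.01, 3, 1.35, 0.64, 0.18, 0.04, 0 → R0 = 7.22
x·lx·mx: 0, 2.01, 6, 4.05, 2.56, 0.9, 0.24, 0 → Σ = 15.76
T = 15.76 / 7.22 = 2.182825… → 2.18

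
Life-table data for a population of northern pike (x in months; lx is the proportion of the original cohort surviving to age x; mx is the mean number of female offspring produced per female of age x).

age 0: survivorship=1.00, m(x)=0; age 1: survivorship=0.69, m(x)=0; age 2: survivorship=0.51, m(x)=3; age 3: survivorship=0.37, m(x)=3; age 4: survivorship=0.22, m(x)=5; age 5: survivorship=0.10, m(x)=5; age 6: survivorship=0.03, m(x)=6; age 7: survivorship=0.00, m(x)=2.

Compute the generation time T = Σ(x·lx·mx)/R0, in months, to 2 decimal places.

3.25

lx·mx: 0, 0, 1.53, 1.11, 1.1, 0.5, 0.18, 0 → R0 = 4.42
x·lx·mx: 0, 0, 3.06, 3.33, 4.4, 2.5, 1.08, 0 → Σ = 14.37
T = 14.37 / 4.42 = 3.251131… → 3.25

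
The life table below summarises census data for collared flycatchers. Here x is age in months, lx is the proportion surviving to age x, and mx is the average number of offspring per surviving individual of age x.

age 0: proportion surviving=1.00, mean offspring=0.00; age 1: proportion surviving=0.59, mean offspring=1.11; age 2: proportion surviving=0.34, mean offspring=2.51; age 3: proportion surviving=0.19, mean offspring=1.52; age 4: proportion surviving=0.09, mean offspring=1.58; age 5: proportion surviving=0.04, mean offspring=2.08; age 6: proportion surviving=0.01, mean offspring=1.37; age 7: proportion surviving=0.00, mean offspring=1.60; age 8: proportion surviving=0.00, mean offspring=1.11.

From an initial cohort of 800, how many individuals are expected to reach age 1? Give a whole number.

Expected survivors = N0 · l_1 = 800 × 0.59 = 472 → 472

472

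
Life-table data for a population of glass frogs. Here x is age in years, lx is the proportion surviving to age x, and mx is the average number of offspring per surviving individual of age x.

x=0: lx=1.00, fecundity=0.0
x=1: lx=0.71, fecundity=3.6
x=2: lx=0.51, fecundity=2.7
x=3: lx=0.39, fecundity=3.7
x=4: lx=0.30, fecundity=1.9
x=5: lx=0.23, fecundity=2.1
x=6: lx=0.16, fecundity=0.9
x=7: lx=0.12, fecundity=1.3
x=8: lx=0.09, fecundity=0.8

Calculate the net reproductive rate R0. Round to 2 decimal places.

lx·mx by age: 0, 2.556, 1.377, 1.443, 0.57, 0.483, 0.144, 0.156, 0.072
R0 = Σ lx·mx = 6.801 → 6.80

6.80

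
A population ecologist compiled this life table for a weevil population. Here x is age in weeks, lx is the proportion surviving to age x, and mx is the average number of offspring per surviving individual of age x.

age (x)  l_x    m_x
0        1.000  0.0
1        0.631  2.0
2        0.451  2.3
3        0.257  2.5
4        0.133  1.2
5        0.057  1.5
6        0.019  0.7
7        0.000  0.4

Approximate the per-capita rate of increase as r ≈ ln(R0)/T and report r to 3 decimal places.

R0 = Σ lx·mx = 0 + 1.262 + 1.0373 + 0.6425 + 0.1596 + 0.0855 + 0.0133 + 0 = 3.2002
Σ x·lx·mx = 6.4098; T = 6.4098/3.2002 = 2.00294…
r ≈ ln(R0)/T = ln(3.2002)/2.00294… = 0.58075… → 0.581

0.581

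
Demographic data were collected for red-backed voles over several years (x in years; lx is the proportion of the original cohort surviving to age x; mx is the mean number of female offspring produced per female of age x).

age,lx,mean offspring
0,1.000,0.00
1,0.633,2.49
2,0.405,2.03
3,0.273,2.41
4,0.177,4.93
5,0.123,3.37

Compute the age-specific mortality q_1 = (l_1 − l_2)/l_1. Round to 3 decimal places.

q_1 = (l_1 − l_2) / l_1 = (0.633 − 0.405) / 0.633
     = 0.228 / 0.633 = 0.36019… → 0.360

0.360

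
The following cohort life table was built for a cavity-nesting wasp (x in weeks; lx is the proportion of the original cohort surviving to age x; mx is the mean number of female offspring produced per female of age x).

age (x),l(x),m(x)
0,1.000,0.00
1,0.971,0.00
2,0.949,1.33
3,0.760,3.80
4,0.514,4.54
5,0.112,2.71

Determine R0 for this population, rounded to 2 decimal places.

6.79

lx·mx by age: 0, 0, 1.26217, 2.888, 2.33356, 0.30352
R0 = Σ lx·mx = 6.78725 → 6.79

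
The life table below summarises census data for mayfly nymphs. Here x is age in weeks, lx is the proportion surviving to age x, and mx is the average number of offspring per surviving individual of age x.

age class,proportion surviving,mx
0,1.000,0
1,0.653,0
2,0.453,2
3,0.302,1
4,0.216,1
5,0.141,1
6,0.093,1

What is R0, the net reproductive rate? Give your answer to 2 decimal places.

lx·mx by age: 0, 0, 0.906, 0.302, 0.216, 0.141, 0.093
R0 = Σ lx·mx = 1.658 → 1.66

1.66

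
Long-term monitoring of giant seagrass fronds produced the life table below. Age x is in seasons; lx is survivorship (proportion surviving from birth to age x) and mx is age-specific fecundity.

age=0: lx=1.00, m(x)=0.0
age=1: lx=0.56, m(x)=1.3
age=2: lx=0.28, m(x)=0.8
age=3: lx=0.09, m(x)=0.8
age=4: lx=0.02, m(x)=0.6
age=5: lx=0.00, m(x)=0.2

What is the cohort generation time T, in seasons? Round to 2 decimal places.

1.39

lx·mx: 0, 0.728, 0.224, 0.072, 0.012, 0 → R0 = 1.036
x·lx·mx: 0, 0.728, 0.448, 0.216, 0.048, 0 → Σ = 1.44
T = 1.44 / 1.036 = 1.389961… → 1.39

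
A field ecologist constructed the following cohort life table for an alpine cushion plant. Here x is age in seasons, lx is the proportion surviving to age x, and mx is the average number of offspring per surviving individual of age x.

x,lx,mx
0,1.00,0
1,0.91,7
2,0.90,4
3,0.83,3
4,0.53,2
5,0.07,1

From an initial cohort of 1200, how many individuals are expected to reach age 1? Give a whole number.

1092

Expected survivors = N0 · l_1 = 1200 × 0.91 = 1092 → 1092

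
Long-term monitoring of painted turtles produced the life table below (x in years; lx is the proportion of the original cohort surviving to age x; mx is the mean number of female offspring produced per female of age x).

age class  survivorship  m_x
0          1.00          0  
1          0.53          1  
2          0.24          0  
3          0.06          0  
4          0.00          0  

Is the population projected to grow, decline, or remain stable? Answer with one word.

R0 = Σ lx·mx = 0 + 0.53 + 0 + 0 + 0 = 0.53
R0 < 1, so the population is declining.

declining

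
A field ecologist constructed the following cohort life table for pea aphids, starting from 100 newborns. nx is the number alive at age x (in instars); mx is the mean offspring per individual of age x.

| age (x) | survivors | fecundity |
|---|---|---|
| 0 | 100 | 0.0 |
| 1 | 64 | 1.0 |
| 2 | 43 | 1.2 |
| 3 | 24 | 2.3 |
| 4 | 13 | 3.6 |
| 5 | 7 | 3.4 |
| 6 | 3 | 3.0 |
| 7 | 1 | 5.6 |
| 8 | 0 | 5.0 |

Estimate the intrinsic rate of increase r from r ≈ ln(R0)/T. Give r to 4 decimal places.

lx = nx/n0 = nx/100: 1, 0.64, 0.43, 0.24, 0.13, 0.07, 0.03, 0.01, 0
R0 = Σ lx·mx = 0 + 0.64 + 0.516 + 0.552 + 0.468 + 0.238 + 0.09 + 0.056 + 0 = 2.56
Σ x·lx·mx = 7.322; T = 7.322/2.56 = 2.86016…
r ≈ ln(R0)/T = ln(2.56)/2.86016… = 0.328656… → 0.3287

0.3287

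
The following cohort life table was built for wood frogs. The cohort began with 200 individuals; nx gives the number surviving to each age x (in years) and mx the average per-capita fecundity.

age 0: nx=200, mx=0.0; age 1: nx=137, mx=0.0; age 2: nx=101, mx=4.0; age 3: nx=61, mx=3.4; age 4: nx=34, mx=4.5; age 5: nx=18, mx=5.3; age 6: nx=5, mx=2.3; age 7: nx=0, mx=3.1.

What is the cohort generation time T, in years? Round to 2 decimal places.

lx = nx/n0 = nx/200: 1, 0.685, 0.505, 0.305, 0.17, 0.09, 0.025, 0
lx·mx: 0, 0, 2.02, 1.037, 0.765, 0.477, 0.0575, 0 → R0 = 4.3565
x·lx·mx: 0, 0, 4.04, 3.111, 3.06, 2.385, 0.345, 0 → Σ = 12.941
T = 12.941 / 4.3565 = 2.970504… → 2.97

2.97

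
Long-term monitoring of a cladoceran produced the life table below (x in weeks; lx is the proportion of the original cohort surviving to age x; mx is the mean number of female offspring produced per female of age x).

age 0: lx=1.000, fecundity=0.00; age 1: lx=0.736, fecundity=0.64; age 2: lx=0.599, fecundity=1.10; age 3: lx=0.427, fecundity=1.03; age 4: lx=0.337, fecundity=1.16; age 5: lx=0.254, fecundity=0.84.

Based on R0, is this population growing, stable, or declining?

growing

R0 = Σ lx·mx = 0 + 0.47104 + 0.6589 + 0.43981 + 0.39092 + 0.21336 = 2.17403
R0 > 1, so the population is growing.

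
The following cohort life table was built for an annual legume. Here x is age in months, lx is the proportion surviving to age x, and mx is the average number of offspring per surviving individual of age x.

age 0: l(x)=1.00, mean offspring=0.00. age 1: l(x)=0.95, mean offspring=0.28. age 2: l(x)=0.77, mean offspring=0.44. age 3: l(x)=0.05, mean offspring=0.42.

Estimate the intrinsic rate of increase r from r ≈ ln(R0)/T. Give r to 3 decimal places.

R0 = Σ lx·mx = 0 + 0.266 + 0.3388 + 0.021 = 0.6258
Σ x·lx·mx = 1.0066; T = 1.0066/0.6258 = 1.6085…
r ≈ ln(R0)/T = ln(0.6258)/1.6085… = -0.2914… → -0.291

-0.291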